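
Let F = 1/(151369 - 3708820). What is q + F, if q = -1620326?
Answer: -5764230349027/3557451 ≈ -1.6203e+6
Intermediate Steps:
F = -1/3557451 (F = 1/(-3557451) = -1/3557451 ≈ -2.8110e-7)
q + F = -1620326 - 1/3557451 = -5764230349027/3557451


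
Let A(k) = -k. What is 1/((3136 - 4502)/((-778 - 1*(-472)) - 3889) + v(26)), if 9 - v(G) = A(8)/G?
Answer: 54535/525353 ≈ 0.10381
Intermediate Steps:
v(G) = 9 + 8/G (v(G) = 9 - (-1*8)/G = 9 - (-8)/G = 9 + 8/G)
1/((3136 - 4502)/((-778 - 1*(-472)) - 3889) + v(26)) = 1/((3136 - 4502)/((-778 - 1*(-472)) - 3889) + (9 + 8/26)) = 1/(-1366/((-778 + 472) - 3889) + (9 + 8*(1/26))) = 1/(-1366/(-306 - 3889) + (9 + 4/13)) = 1/(-1366/(-4195) + 121/13) = 1/(-1366*(-1/4195) + 121/13) = 1/(1366/4195 + 121/13) = 1/(525353/54535) = 54535/525353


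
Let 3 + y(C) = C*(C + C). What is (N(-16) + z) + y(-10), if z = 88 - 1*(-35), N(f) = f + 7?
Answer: 311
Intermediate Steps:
y(C) = -3 + 2*C**2 (y(C) = -3 + C*(C + C) = -3 + C*(2*C) = -3 + 2*C**2)
N(f) = 7 + f
z = 123 (z = 88 + 35 = 123)
(N(-16) + z) + y(-10) = ((7 - 16) + 123) + (-3 + 2*(-10)**2) = (-9 + 123) + (-3 + 2*100) = 114 + (-3 + 200) = 114 + 197 = 311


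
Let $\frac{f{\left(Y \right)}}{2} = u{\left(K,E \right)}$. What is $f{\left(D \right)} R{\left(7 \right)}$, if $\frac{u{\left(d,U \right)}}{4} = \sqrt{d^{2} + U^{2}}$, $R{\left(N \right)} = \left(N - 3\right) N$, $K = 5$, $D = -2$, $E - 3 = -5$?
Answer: $224 \sqrt{29} \approx 1206.3$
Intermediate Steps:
$E = -2$ ($E = 3 - 5 = -2$)
$R{\left(N \right)} = N \left(-3 + N\right)$ ($R{\left(N \right)} = \left(-3 + N\right) N = N \left(-3 + N\right)$)
$u{\left(d,U \right)} = 4 \sqrt{U^{2} + d^{2}}$ ($u{\left(d,U \right)} = 4 \sqrt{d^{2} + U^{2}} = 4 \sqrt{U^{2} + d^{2}}$)
$f{\left(Y \right)} = 8 \sqrt{29}$ ($f{\left(Y \right)} = 2 \cdot 4 \sqrt{\left(-2\right)^{2} + 5^{2}} = 2 \cdot 4 \sqrt{4 + 25} = 2 \cdot 4 \sqrt{29} = 8 \sqrt{29}$)
$f{\left(D \right)} R{\left(7 \right)} = 8 \sqrt{29} \cdot 7 \left(-3 + 7\right) = 8 \sqrt{29} \cdot 7 \cdot 4 = 8 \sqrt{29} \cdot 28 = 224 \sqrt{29}$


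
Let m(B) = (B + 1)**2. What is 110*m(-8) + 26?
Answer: 5416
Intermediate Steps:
m(B) = (1 + B)**2
110*m(-8) + 26 = 110*(1 - 8)**2 + 26 = 110*(-7)**2 + 26 = 110*49 + 26 = 5390 + 26 = 5416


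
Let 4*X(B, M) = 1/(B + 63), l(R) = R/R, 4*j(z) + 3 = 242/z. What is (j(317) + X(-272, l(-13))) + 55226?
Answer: 7317702107/132506 ≈ 55225.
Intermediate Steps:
j(z) = -3/4 + 121/(2*z) (j(z) = -3/4 + (242/z)/4 = -3/4 + 121/(2*z))
l(R) = 1
X(B, M) = 1/(4*(63 + B)) (X(B, M) = 1/(4*(B + 63)) = 1/(4*(63 + B)))
(j(317) + X(-272, l(-13))) + 55226 = ((1/4)*(242 - 3*317)/317 + 1/(4*(63 - 272))) + 55226 = ((1/4)*(1/317)*(242 - 951) + (1/4)/(-209)) + 55226 = ((1/4)*(1/317)*(-709) + (1/4)*(-1/209)) + 55226 = (-709/1268 - 1/836) + 55226 = -74249/132506 + 55226 = 7317702107/132506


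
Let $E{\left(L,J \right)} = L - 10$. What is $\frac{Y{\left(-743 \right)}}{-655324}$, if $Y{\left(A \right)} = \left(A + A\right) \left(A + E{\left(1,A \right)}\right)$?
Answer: $- \frac{279368}{163831} \approx -1.7052$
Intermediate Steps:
$E{\left(L,J \right)} = -10 + L$
$Y{\left(A \right)} = 2 A \left(-9 + A\right)$ ($Y{\left(A \right)} = \left(A + A\right) \left(A + \left(-10 + 1\right)\right) = 2 A \left(A - 9\right) = 2 A \left(-9 + A\right)$)
$\frac{Y{\left(-743 \right)}}{-655324} = \frac{2 \left(-743\right) \left(-9 - 743\right)}{-655324} = 2 \left(-743\right) \left(-752\right) \left(- \frac{1}{655324}\right) = 1117472 \left(- \frac{1}{655324}\right) = - \frac{279368}{163831}$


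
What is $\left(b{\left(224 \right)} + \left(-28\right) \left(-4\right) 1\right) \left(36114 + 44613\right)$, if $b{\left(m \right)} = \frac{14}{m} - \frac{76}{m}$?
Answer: $\frac{1010136951}{112} \approx 9.0191 \cdot 10^{6}$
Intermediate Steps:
$b{\left(m \right)} = - \frac{62}{m}$
$\left(b{\left(224 \right)} + \left(-28\right) \left(-4\right) 1\right) \left(36114 + 44613\right) = \left(- \frac{62}{224} + \left(-28\right) \left(-4\right) 1\right) \left(36114 + 44613\right) = \left(\left(-62\right) \frac{1}{224} + 112 \cdot 1\right) 80727 = \left(- \frac{31}{112} + 112\right) 80727 = \frac{12513}{112} \cdot 80727 = \frac{1010136951}{112}$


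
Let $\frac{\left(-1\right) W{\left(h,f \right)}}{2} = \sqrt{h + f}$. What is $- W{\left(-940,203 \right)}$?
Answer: $2 i \sqrt{737} \approx 54.295 i$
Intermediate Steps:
$W{\left(h,f \right)} = - 2 \sqrt{f + h}$ ($W{\left(h,f \right)} = - 2 \sqrt{h + f} = - 2 \sqrt{f + h}$)
$- W{\left(-940,203 \right)} = - \left(-2\right) \sqrt{203 - 940} = - \left(-2\right) \sqrt{-737} = - \left(-2\right) i \sqrt{737} = 2 i \sqrt{737}$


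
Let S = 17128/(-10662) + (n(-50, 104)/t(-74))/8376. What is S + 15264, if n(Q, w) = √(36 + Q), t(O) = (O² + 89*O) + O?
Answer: 81363820/5331 - I*√14/9917184 ≈ 15262.0 - 3.7729e-7*I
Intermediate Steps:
t(O) = O² + 90*O
S = -8564/5331 - I*√14/9917184 (S = 17128/(-10662) + (√(36 - 50)/((-74*(90 - 74))))/8376 = 17128*(-1/10662) + (√(-14)/((-74*16)))*(1/8376) = -8564/5331 + ((I*√14)/(-1184))*(1/8376) = -8564/5331 + ((I*√14)*(-1/1184))*(1/8376) = -8564/5331 - I*√14/1184*(1/8376) = -8564/5331 - I*√14/9917184 ≈ -1.6065 - 3.7729e-7*I)
S + 15264 = (-8564/5331 - I*√14/9917184) + 15264 = 81363820/5331 - I*√14/9917184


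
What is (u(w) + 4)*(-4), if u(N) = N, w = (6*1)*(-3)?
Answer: 56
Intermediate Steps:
w = -18 (w = 6*(-3) = -18)
(u(w) + 4)*(-4) = (-18 + 4)*(-4) = -14*(-4) = 56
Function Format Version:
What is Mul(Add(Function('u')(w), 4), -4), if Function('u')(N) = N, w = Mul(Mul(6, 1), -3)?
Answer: 56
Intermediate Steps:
w = -18 (w = Mul(6, -3) = -18)
Mul(Add(Function('u')(w), 4), -4) = Mul(Add(-18, 4), -4) = Mul(-14, -4) = 56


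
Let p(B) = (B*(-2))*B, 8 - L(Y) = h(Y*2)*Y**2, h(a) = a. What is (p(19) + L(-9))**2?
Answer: 553536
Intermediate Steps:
L(Y) = 8 - 2*Y**3 (L(Y) = 8 - Y*2*Y**2 = 8 - 2*Y*Y**2 = 8 - 2*Y**3)
p(B) = -2*B**2 (p(B) = (-2*B)*B = -2*B**2)
(p(19) + L(-9))**2 = (-2*19**2 + (8 - 2*(-9)**3))**2 = (-2*361 + (8 - 2*(-729)))**2 = (-722 + (8 + 1458))**2 = (-722 + 1466)**2 = 744**2 = 553536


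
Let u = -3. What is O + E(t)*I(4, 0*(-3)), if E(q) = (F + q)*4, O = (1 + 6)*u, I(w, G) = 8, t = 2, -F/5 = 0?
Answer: 43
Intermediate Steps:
F = 0 (F = -5*0 = 0)
O = -21 (O = (1 + 6)*(-3) = 7*(-3) = -21)
E(q) = 4*q (E(q) = (0 + q)*4 = q*4 = 4*q)
O + E(t)*I(4, 0*(-3)) = -21 + (4*2)*8 = -21 + 8*8 = -21 + 64 = 43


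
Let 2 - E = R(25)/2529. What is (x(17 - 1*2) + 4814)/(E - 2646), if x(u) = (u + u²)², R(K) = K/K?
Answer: -157845006/6686677 ≈ -23.606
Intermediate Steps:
R(K) = 1
E = 5057/2529 (E = 2 - 1/2529 = 5057/2529 ≈ 1.9996)
(x(17 - 1*2) + 4814)/(E - 2646) = ((17 - 1*2)²*(1 + (17 - 1*2))² + 4814)/(5057/2529 - 2646) = ((17 - 2)²*(1 + (17 - 2))² + 4814)/(-6686677/2529) = (15²*(1 + 15)² + 4814)*(-2529/6686677) = (225*16² + 4814)*(-2529/6686677) = (225*256 + 4814)*(-2529/6686677) = (57600 + 4814)*(-2529/6686677) = 62414*(-2529/6686677) = -157845006/6686677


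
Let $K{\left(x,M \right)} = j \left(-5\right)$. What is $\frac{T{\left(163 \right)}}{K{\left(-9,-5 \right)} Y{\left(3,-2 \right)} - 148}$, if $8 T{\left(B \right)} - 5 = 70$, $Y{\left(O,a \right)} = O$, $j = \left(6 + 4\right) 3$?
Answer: $- \frac{75}{4784} \approx -0.015677$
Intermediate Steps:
$j = 30$ ($j = 10 \cdot 3 = 30$)
$T{\left(B \right)} = \frac{75}{8}$ ($T{\left(B \right)} = \frac{5}{8} + \frac{1}{8} \cdot 70 = \frac{5}{8} + \frac{35}{4} = \frac{75}{8}$)
$K{\left(x,M \right)} = -150$ ($K{\left(x,M \right)} = 30 \left(-5\right) = -150$)
$\frac{T{\left(163 \right)}}{K{\left(-9,-5 \right)} Y{\left(3,-2 \right)} - 148} = \frac{75}{8 \left(\left(-150\right) 3 - 148\right)} = \frac{75}{8 \left(-450 - 148\right)} = \frac{75}{8 \left(-598\right)} = \frac{75}{8} \left(- \frac{1}{598}\right) = - \frac{75}{4784}$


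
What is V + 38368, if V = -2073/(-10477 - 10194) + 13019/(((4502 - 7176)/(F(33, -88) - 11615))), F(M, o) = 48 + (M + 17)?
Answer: 745739171701/7896322 ≈ 94441.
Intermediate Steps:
F(M, o) = 65 + M (F(M, o) = 48 + (17 + M) = 65 + M)
V = 442773089205/7896322 (V = -2073/(-10477 - 10194) + 13019/(((4502 - 7176)/((65 + 33) - 11615))) = -2073/(-20671) + 13019/((-2674/(98 - 11615))) = -2073*(-1/20671) + 13019/((-2674/(-11517))) = 2073/20671 + 13019/((-2674*(-1/11517))) = 2073/20671 + 13019/(2674/11517) = 2073/20671 + 13019*(11517/2674) = 2073/20671 + 149939823/2674 = 442773089205/7896322 ≈ 56073.)
V + 38368 = 442773089205/7896322 + 38368 = 745739171701/7896322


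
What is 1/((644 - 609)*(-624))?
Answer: -1/21840 ≈ -4.5788e-5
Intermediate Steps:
1/((644 - 609)*(-624)) = -1/624/35 = (1/35)*(-1/624) = -1/21840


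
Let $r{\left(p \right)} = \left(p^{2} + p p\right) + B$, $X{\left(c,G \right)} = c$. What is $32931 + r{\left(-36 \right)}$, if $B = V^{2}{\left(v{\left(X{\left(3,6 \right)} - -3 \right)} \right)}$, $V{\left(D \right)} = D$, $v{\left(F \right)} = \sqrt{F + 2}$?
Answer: $35531$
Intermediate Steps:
$v{\left(F \right)} = \sqrt{2 + F}$
$B = 8$ ($B = \left(\sqrt{2 + \left(3 - -3\right)}\right)^{2} = \left(\sqrt{2 + \left(3 + 3\right)}\right)^{2} = \left(\sqrt{2 + 6}\right)^{2} = \left(\sqrt{8}\right)^{2} = \left(2 \sqrt{2}\right)^{2} = 8$)
$r{\left(p \right)} = 8 + 2 p^{2}$ ($r{\left(p \right)} = \left(p^{2} + p p\right) + 8 = \left(p^{2} + p^{2}\right) + 8 = 2 p^{2} + 8 = 8 + 2 p^{2}$)
$32931 + r{\left(-36 \right)} = 32931 + \left(8 + 2 \left(-36\right)^{2}\right) = 32931 + \left(8 + 2 \cdot 1296\right) = 32931 + \left(8 + 2592\right) = 32931 + 2600 = 35531$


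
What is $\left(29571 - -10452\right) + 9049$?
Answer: $49072$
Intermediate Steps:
$\left(29571 - -10452\right) + 9049 = \left(29571 + 10452\right) + 9049 = 40023 + 9049 = 49072$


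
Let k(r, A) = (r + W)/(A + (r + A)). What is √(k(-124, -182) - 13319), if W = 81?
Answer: 3*I*√88106082/244 ≈ 115.41*I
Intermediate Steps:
k(r, A) = (81 + r)/(r + 2*A) (k(r, A) = (r + 81)/(A + (r + A)) = (81 + r)/(A + (A + r)) = (81 + r)/(r + 2*A))
√(k(-124, -182) - 13319) = √((81 - 124)/(-124 + 2*(-182)) - 13319) = √(-43/(-124 - 364) - 13319) = √(-43/(-488) - 13319) = √(-1/488*(-43) - 13319) = √(43/488 - 13319) = √(-6499629/488) = 3*I*√88106082/244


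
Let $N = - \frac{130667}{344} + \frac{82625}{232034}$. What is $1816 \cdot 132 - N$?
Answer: $\frac{9582014865615}{39909848} \approx 2.4009 \cdot 10^{5}$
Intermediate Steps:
$N = - \frac{15145381839}{39909848}$ ($N = \left(-130667\right) \frac{1}{344} + 82625 \cdot \frac{1}{232034} = - \frac{130667}{344} + \frac{82625}{232034} = - \frac{15145381839}{39909848} \approx -379.49$)
$1816 \cdot 132 - N = 1816 \cdot 132 - - \frac{15145381839}{39909848} = 239712 + \frac{15145381839}{39909848} = \frac{9582014865615}{39909848}$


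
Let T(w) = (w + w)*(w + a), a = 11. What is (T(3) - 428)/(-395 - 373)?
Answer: 43/96 ≈ 0.44792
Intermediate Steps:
T(w) = 2*w*(11 + w) (T(w) = (w + w)*(w + 11) = (2*w)*(11 + w) = 2*w*(11 + w))
(T(3) - 428)/(-395 - 373) = (2*3*(11 + 3) - 428)/(-395 - 373) = (2*3*14 - 428)/(-768) = (84 - 428)*(-1/768) = -344*(-1/768) = 43/96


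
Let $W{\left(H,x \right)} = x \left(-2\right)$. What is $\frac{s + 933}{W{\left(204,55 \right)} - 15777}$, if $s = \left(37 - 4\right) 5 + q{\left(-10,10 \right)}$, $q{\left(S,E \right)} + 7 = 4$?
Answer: $- \frac{1095}{15887} \approx -0.068924$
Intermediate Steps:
$q{\left(S,E \right)} = -3$ ($q{\left(S,E \right)} = -7 + 4 = -3$)
$W{\left(H,x \right)} = - 2 x$
$s = 162$ ($s = \left(37 - 4\right) 5 - 3 = 33 \cdot 5 - 3 = 165 - 3 = 162$)
$\frac{s + 933}{W{\left(204,55 \right)} - 15777} = \frac{162 + 933}{\left(-2\right) 55 - 15777} = \frac{1095}{-110 - 15777} = \frac{1095}{-15887} = 1095 \left(- \frac{1}{15887}\right) = - \frac{1095}{15887}$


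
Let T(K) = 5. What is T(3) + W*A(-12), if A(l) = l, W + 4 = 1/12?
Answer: 52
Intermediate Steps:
W = -47/12 (W = -4 + 1/12 = -47/12 ≈ -3.9167)
T(3) + W*A(-12) = 5 - 47/12*(-12) = 5 + 47 = 52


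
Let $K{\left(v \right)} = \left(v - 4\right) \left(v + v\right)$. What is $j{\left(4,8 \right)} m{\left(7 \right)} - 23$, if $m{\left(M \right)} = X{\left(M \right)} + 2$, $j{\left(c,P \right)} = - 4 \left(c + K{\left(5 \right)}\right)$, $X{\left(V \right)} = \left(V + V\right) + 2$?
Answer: $-1031$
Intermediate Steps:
$X{\left(V \right)} = 2 + 2 V$ ($X{\left(V \right)} = 2 V + 2 = 2 + 2 V$)
$K{\left(v \right)} = 2 v \left(-4 + v\right)$ ($K{\left(v \right)} = \left(-4 + v\right) 2 v = 2 v \left(-4 + v\right)$)
$j{\left(c,P \right)} = -40 - 4 c$ ($j{\left(c,P \right)} = - 4 \left(c + 2 \cdot 5 \left(-4 + 5\right)\right) = - 4 \left(c + 2 \cdot 5 \cdot 1\right) = - 4 \left(c + 10\right) = - 4 \left(10 + c\right) = -40 - 4 c$)
$m{\left(M \right)} = 4 + 2 M$ ($m{\left(M \right)} = \left(2 + 2 M\right) + 2 = 4 + 2 M$)
$j{\left(4,8 \right)} m{\left(7 \right)} - 23 = \left(-40 - 16\right) \left(4 + 2 \cdot 7\right) - 23 = \left(-40 - 16\right) \left(4 + 14\right) - 23 = \left(-56\right) 18 - 23 = -1008 - 23 = -1031$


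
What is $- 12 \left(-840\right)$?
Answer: $10080$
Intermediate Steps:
$- 12 \left(-840\right) = \left(-1\right) \left(-10080\right) = 10080$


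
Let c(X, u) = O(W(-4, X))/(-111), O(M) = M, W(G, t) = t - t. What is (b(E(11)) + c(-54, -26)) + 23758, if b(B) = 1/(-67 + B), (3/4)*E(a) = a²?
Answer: 6723517/283 ≈ 23758.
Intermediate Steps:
W(G, t) = 0
E(a) = 4*a²/3
c(X, u) = 0 (c(X, u) = 0/(-111) = 0*(-1/111) = 0)
(b(E(11)) + c(-54, -26)) + 23758 = (1/(-67 + (4/3)*11²) + 0) + 23758 = (1/(-67 + (4/3)*121) + 0) + 23758 = (1/(-67 + 484/3) + 0) + 23758 = (1/(283/3) + 0) + 23758 = (3/283 + 0) + 23758 = 3/283 + 23758 = 6723517/283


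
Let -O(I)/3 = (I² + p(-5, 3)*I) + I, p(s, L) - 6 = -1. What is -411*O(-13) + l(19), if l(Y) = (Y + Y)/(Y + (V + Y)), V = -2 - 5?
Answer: 3478331/31 ≈ 1.1220e+5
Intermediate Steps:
V = -7
p(s, L) = 5 (p(s, L) = 6 - 1 = 5)
l(Y) = 2*Y/(-7 + 2*Y) (l(Y) = (Y + Y)/(Y + (-7 + Y)) = (2*Y)/(-7 + 2*Y) = 2*Y/(-7 + 2*Y))
O(I) = -18*I - 3*I² (O(I) = -3*((I² + 5*I) + I) = -3*(I² + 6*I) = -18*I - 3*I²)
-411*O(-13) + l(19) = -(-1233)*(-13)*(6 - 13) + 2*19/(-7 + 2*19) = -(-1233)*(-13)*(-7) + 2*19/(-7 + 38) = -411*(-273) + 2*19/31 = 112203 + 2*19*(1/31) = 112203 + 38/31 = 3478331/31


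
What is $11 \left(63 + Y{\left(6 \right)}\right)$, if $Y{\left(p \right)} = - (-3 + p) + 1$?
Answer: $671$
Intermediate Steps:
$Y{\left(p \right)} = 4 - p$ ($Y{\left(p \right)} = \left(3 - p\right) + 1 = 4 - p$)
$11 \left(63 + Y{\left(6 \right)}\right) = 11 \left(63 + \left(4 - 6\right)\right) = 11 \left(63 - 2\right) = 11 \cdot 61 = 671$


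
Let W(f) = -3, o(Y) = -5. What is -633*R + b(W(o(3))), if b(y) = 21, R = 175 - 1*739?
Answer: 357033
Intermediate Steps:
R = -564 (R = 175 - 739 = -564)
-633*R + b(W(o(3))) = -633*(-564) + 21 = 357012 + 21 = 357033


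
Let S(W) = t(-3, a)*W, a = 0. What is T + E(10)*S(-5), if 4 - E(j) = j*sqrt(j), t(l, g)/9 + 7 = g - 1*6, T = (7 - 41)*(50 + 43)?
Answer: -822 - 5850*sqrt(10) ≈ -19321.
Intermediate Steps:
T = -3162 (T = -34*93 = -3162)
t(l, g) = -117 + 9*g (t(l, g) = -63 + 9*(g - 1*6) = -63 + 9*(g - 6) = -63 + 9*(-6 + g) = -63 + (-54 + 9*g) = -117 + 9*g)
E(j) = 4 - j**(3/2) (E(j) = 4 - j*sqrt(j) = 4 - j**(3/2))
S(W) = -117*W (S(W) = (-117 + 9*0)*W = (-117 + 0)*W = -117*W)
T + E(10)*S(-5) = -3162 + (4 - 10**(3/2))*(-117*(-5)) = -3162 + (4 - 10*sqrt(10))*585 = -3162 + (2340 - 5850*sqrt(10)) = -822 - 5850*sqrt(10)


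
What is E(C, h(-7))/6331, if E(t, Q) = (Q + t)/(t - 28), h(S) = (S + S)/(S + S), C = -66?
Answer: 5/45778 ≈ 0.00010922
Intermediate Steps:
h(S) = 1 (h(S) = (2*S)/((2*S)) = (2*S)*(1/(2*S)) = 1)
E(t, Q) = (Q + t)/(-28 + t)
E(C, h(-7))/6331 = ((1 - 66)/(-28 - 66))/6331 = (-65/(-94))*(1/6331) = -1/94*(-65)*(1/6331) = (65/94)*(1/6331) = 5/45778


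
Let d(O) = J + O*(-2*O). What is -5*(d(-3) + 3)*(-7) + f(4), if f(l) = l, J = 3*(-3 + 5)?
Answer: -311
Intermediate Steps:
J = 6 (J = 3*2 = 6)
d(O) = 6 - 2*O² (d(O) = 6 + O*(-2*O) = 6 - 2*O²)
-5*(d(-3) + 3)*(-7) + f(4) = -5*((6 - 2*(-3)²) + 3)*(-7) + 4 = -5*((6 - 2*9) + 3)*(-7) + 4 = -5*((6 - 18) + 3)*(-7) + 4 = -5*(-12 + 3)*(-7) + 4 = -5*(-9)*(-7) + 4 = 45*(-7) + 4 = -315 + 4 = -311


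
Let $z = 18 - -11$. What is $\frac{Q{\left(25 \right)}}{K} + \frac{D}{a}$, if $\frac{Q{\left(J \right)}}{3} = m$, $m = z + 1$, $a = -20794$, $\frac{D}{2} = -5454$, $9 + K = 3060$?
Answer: $\frac{1952876}{3524583} \approx 0.55407$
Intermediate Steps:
$K = 3051$ ($K = -9 + 3060 = 3051$)
$D = -10908$ ($D = 2 \left(-5454\right) = -10908$)
$z = 29$ ($z = 18 + 11 = 29$)
$m = 30$ ($m = 29 + 1 = 30$)
$Q{\left(J \right)} = 90$ ($Q{\left(J \right)} = 3 \cdot 30 = 90$)
$\frac{Q{\left(25 \right)}}{K} + \frac{D}{a} = \frac{90}{3051} - \frac{10908}{-20794} = 90 \cdot \frac{1}{3051} - - \frac{5454}{10397} = \frac{10}{339} + \frac{5454}{10397} = \frac{1952876}{3524583}$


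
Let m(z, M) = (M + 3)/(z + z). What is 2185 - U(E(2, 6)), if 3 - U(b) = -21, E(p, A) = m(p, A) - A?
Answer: 2161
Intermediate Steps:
m(z, M) = (3 + M)/(2*z) (m(z, M) = (3 + M)/((2*z)) = (3 + M)*(1/(2*z)) = (3 + M)/(2*z))
E(p, A) = -A + (3 + A)/(2*p) (E(p, A) = (3 + A)/(2*p) - A = -A + (3 + A)/(2*p))
U(b) = 24 (U(b) = 3 - 1*(-21) = 3 + 21 = 24)
2185 - U(E(2, 6)) = 2185 - 1*24 = 2185 - 24 = 2161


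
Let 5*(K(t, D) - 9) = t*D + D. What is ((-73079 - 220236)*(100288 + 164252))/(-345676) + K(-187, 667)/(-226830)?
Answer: 7333563976301291/32670702950 ≈ 2.2447e+5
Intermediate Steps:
K(t, D) = 9 + D/5 + D*t/5 (K(t, D) = 9 + (t*D + D)/5 = 9 + (D*t + D)/5 = 9 + (D + D*t)/5 = 9 + (D/5 + D*t/5) = 9 + D/5 + D*t/5)
((-73079 - 220236)*(100288 + 164252))/(-345676) + K(-187, 667)/(-226830) = ((-73079 - 220236)*(100288 + 164252))/(-345676) + (9 + (⅕)*667 + (⅕)*667*(-187))/(-226830) = -293315*264540*(-1/345676) + (9 + 667/5 - 124729/5)*(-1/226830) = -77593550100*(-1/345676) - 124017/5*(-1/226830) = 19398387525/86419 + 41339/378050 = 7333563976301291/32670702950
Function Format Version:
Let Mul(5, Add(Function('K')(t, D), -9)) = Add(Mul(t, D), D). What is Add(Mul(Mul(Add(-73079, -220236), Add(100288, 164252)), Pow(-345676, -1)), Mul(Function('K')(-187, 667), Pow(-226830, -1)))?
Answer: Rational(7333563976301291, 32670702950) ≈ 2.2447e+5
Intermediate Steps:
Function('K')(t, D) = Add(9, Mul(Rational(1, 5), D), Mul(Rational(1, 5), D, t)) (Function('K')(t, D) = Add(9, Mul(Rational(1, 5), Add(Mul(t, D), D))) = Add(9, Mul(Rational(1, 5), Add(Mul(D, t), D))) = Add(9, Mul(Rational(1, 5), Add(D, Mul(D, t)))) = Add(9, Add(Mul(Rational(1, 5), D), Mul(Rational(1, 5), D, t))) = Add(9, Mul(Rational(1, 5), D), Mul(Rational(1, 5), D, t)))
Add(Mul(Mul(Add(-73079, -220236), Add(100288, 164252)), Pow(-345676, -1)), Mul(Function('K')(-187, 667), Pow(-226830, -1))) = Add(Mul(Mul(Add(-73079, -220236), Add(100288, 164252)), Pow(-345676, -1)), Mul(Add(9, Mul(Rational(1, 5), 667), Mul(Rational(1, 5), 667, -187)), Pow(-226830, -1))) = Add(Mul(Mul(-293315, 264540), Rational(-1, 345676)), Mul(Add(9, Rational(667, 5), Rational(-124729, 5)), Rational(-1, 226830))) = Add(Mul(-77593550100, Rational(-1, 345676)), Mul(Rational(-124017, 5), Rational(-1, 226830))) = Add(Rational(19398387525, 86419), Rational(41339, 378050)) = Rational(7333563976301291, 32670702950)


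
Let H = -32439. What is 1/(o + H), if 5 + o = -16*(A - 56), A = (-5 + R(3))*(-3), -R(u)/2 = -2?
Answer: -1/31596 ≈ -3.1650e-5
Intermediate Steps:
R(u) = 4 (R(u) = -2*(-2) = 4)
A = 3 (A = (-5 + 4)*(-3) = -1*(-3) = 3)
o = 843 (o = -5 - 16*(3 - 56) = -5 - 16*(-53) = -5 + 848 = 843)
1/(o + H) = 1/(843 - 32439) = 1/(-31596) = -1/31596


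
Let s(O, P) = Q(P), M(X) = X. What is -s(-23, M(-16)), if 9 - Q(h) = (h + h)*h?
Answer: 503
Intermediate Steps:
Q(h) = 9 - 2*h**2 (Q(h) = 9 - (h + h)*h = 9 - 2*h*h = 9 - 2*h**2)
s(O, P) = 9 - 2*P**2
-s(-23, M(-16)) = -(9 - 2*(-16)**2) = -(9 - 2*256) = -(9 - 512) = -1*(-503) = 503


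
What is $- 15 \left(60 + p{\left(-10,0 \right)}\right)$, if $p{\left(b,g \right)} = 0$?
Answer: $-900$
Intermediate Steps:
$- 15 \left(60 + p{\left(-10,0 \right)}\right) = - 15 \left(60 + 0\right) = \left(-15\right) 60 = -900$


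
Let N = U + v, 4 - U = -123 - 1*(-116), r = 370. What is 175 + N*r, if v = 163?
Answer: 64555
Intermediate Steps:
U = 11 (U = 4 - (-123 - 1*(-116)) = 4 - (-123 + 116) = 4 - 1*(-7) = 4 + 7 = 11)
N = 174 (N = 11 + 163 = 174)
175 + N*r = 175 + 174*370 = 175 + 64380 = 64555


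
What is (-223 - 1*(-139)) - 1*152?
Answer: -236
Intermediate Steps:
(-223 - 1*(-139)) - 1*152 = (-223 + 139) - 152 = -84 - 152 = -236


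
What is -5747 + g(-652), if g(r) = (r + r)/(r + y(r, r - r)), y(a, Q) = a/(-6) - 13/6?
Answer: -6267369/1091 ≈ -5744.6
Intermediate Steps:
y(a, Q) = -13/6 - a/6 (y(a, Q) = a*(-1/6) - 13*1/6 = -a/6 - 13/6 = -13/6 - a/6)
g(r) = 2*r/(-13/6 + 5*r/6) (g(r) = (r + r)/(r + (-13/6 - r/6)) = (2*r)/(-13/6 + 5*r/6) = 2*r/(-13/6 + 5*r/6))
-5747 + g(-652) = -5747 + 12*(-652)/(-13 + 5*(-652)) = -5747 + 12*(-652)/(-13 - 3260) = -5747 + 12*(-652)/(-3273) = -5747 + 12*(-652)*(-1/3273) = -5747 + 2608/1091 = -6267369/1091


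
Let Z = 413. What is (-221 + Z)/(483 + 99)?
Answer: 32/97 ≈ 0.32990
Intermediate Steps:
(-221 + Z)/(483 + 99) = (-221 + 413)/(483 + 99) = 192/582 = 192*(1/582) = 32/97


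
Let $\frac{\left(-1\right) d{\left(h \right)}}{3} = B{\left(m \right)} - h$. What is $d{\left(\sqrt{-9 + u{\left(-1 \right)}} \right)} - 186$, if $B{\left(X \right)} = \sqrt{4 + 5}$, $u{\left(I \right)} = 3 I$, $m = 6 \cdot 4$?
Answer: $-195 + 6 i \sqrt{3} \approx -195.0 + 10.392 i$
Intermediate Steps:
$m = 24$
$B{\left(X \right)} = 3$ ($B{\left(X \right)} = \sqrt{9} = 3$)
$d{\left(h \right)} = -9 + 3 h$ ($d{\left(h \right)} = - 3 \left(3 - h\right) = -9 + 3 h$)
$d{\left(\sqrt{-9 + u{\left(-1 \right)}} \right)} - 186 = \left(-9 + 3 \sqrt{-9 + 3 \left(-1\right)}\right) - 186 = \left(-9 + 3 \sqrt{-9 - 3}\right) - 186 = \left(-9 + 3 \sqrt{-12}\right) - 186 = \left(-9 + 3 \cdot 2 i \sqrt{3}\right) - 186 = \left(-9 + 6 i \sqrt{3}\right) - 186 = -195 + 6 i \sqrt{3}$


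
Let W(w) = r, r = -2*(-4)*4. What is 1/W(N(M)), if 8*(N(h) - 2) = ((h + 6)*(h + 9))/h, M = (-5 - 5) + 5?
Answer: 1/32 ≈ 0.031250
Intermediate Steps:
M = -5 (M = -10 + 5 = -5)
N(h) = 2 + (6 + h)*(9 + h)/(8*h) (N(h) = 2 + (((h + 6)*(h + 9))/h)/8 = 2 + (((6 + h)*(9 + h))/h)/8 = 2 + ((6 + h)*(9 + h)/h)/8 = 2 + (6 + h)*(9 + h)/(8*h))
r = 32 (r = 8*4 = 32)
W(w) = 32
1/W(N(M)) = 1/32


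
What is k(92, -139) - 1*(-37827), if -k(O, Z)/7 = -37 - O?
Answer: 38730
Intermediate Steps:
k(O, Z) = 259 + 7*O (k(O, Z) = -7*(-37 - O) = 259 + 7*O)
k(92, -139) - 1*(-37827) = (259 + 7*92) - 1*(-37827) = (259 + 644) + 37827 = 903 + 37827 = 38730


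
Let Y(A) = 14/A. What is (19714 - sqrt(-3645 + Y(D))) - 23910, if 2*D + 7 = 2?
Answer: -4196 - I*sqrt(91265)/5 ≈ -4196.0 - 60.42*I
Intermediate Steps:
D = -5/2 (D = -7/2 + (1/2)*2 = -7/2 + 1 = -5/2 ≈ -2.5000)
(19714 - sqrt(-3645 + Y(D))) - 23910 = (19714 - sqrt(-3645 + 14/(-5/2))) - 23910 = (19714 - sqrt(-3645 + 14*(-2/5))) - 23910 = (19714 - sqrt(-3645 - 28/5)) - 23910 = (19714 - sqrt(-18253/5)) - 23910 = (19714 - I*sqrt(91265)/5) - 23910 = -4196 - I*sqrt(91265)/5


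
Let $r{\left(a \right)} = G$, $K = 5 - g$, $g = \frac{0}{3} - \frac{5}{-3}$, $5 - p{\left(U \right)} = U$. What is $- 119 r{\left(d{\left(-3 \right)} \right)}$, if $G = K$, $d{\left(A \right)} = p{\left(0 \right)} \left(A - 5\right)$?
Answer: $- \frac{1190}{3} \approx -396.67$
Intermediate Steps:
$p{\left(U \right)} = 5 - U$
$g = \frac{5}{3}$ ($g = 0 \cdot \frac{1}{3} - - \frac{5}{3} = 0 + \frac{5}{3} = \frac{5}{3} \approx 1.6667$)
$d{\left(A \right)} = -25 + 5 A$ ($d{\left(A \right)} = \left(5 - 0\right) \left(A - 5\right) = \left(5 + 0\right) \left(-5 + A\right) = 5 \left(-5 + A\right) = -25 + 5 A$)
$K = \frac{10}{3}$ ($K = 5 - \frac{5}{3} = \frac{10}{3} \approx 3.3333$)
$G = \frac{10}{3} \approx 3.3333$
$r{\left(a \right)} = \frac{10}{3}$
$- 119 r{\left(d{\left(-3 \right)} \right)} = \left(-119\right) \frac{10}{3} = - \frac{1190}{3}$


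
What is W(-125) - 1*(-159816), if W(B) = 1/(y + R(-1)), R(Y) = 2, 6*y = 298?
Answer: 24771483/155 ≈ 1.5982e+5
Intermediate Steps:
y = 149/3 (y = (1/6)*298 = 149/3 ≈ 49.667)
W(B) = 3/155 (W(B) = 1/(149/3 + 2) = 1/(155/3) = 3/155)
W(-125) - 1*(-159816) = 3/155 - 1*(-159816) = 3/155 + 159816 = 24771483/155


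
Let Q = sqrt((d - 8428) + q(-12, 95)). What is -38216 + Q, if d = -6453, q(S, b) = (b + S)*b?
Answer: -38216 + 2*I*sqrt(1749) ≈ -38216.0 + 83.642*I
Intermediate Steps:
q(S, b) = b*(S + b) (q(S, b) = (S + b)*b = b*(S + b))
Q = 2*I*sqrt(1749) (Q = sqrt((-6453 - 8428) + 95*(-12 + 95)) = sqrt(-14881 + 95*83) = sqrt(-14881 + 7885) = sqrt(-6996) = 2*I*sqrt(1749) ≈ 83.642*I)
-38216 + Q = -38216 + 2*I*sqrt(1749)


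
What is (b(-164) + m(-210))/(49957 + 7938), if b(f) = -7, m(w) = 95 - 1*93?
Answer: -1/11579 ≈ -8.6363e-5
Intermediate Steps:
m(w) = 2 (m(w) = 95 - 93 = 2)
(b(-164) + m(-210))/(49957 + 7938) = (-7 + 2)/(49957 + 7938) = -5/57895 = -5*1/57895 = -1/11579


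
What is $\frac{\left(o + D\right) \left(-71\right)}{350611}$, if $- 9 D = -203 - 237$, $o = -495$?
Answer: $\frac{285065}{3155499} \approx 0.090339$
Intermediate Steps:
$D = \frac{440}{9}$ ($D = - \frac{-203 - 237}{9} = \left(- \frac{1}{9}\right) \left(-440\right) = \frac{440}{9} \approx 48.889$)
$\frac{\left(o + D\right) \left(-71\right)}{350611} = \frac{\left(-495 + \frac{440}{9}\right) \left(-71\right)}{350611} = \left(- \frac{4015}{9}\right) \left(-71\right) \frac{1}{350611} = \frac{285065}{9} \cdot \frac{1}{350611} = \frac{285065}{3155499}$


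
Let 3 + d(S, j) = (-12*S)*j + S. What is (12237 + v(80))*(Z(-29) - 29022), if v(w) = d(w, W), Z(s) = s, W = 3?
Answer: -274067134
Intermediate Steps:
d(S, j) = -3 + S - 12*S*j (d(S, j) = -3 + ((-12*S)*j + S) = -3 + (-12*S*j + S) = -3 + (S - 12*S*j) = -3 + S - 12*S*j)
v(w) = -3 - 35*w (v(w) = -3 + w - 12*w*3 = -3 + w - 36*w = -3 - 35*w)
(12237 + v(80))*(Z(-29) - 29022) = (12237 + (-3 - 35*80))*(-29 - 29022) = (12237 + (-3 - 2800))*(-29051) = (12237 - 2803)*(-29051) = 9434*(-29051) = -274067134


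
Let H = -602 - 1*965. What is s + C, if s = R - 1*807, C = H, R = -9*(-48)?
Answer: -1942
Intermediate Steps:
R = 432
H = -1567 (H = -602 - 965 = -1567)
C = -1567
s = -375 (s = 432 - 1*807 = 432 - 807 = -375)
s + C = -375 - 1567 = -1942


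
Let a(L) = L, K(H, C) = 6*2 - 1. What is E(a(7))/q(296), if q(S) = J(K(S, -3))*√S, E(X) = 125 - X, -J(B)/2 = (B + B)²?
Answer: -59*√74/71632 ≈ -0.0070853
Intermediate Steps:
K(H, C) = 11 (K(H, C) = 12 - 1 = 11)
J(B) = -8*B² (J(B) = -2*(B + B)² = -2*4*B² = -8*B²)
q(S) = -968*√S (q(S) = (-8*11²)*√S = (-8*121)*√S = -968*√S)
E(a(7))/q(296) = (125 - 1*7)/((-1936*√74)) = (125 - 7)/((-1936*√74)) = 118/((-1936*√74)) = 118*(-√74/143264) = -59*√74/71632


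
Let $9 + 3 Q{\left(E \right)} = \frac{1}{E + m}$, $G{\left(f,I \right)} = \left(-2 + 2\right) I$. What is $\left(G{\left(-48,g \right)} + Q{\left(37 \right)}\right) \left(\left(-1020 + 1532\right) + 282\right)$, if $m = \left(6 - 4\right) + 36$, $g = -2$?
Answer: $- \frac{535156}{225} \approx -2378.5$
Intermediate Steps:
$G{\left(f,I \right)} = 0$ ($G{\left(f,I \right)} = 0 I = 0$)
$m = 38$ ($m = \left(6 - 4\right) + 36 = 2 + 36 = 38$)
$Q{\left(E \right)} = -3 + \frac{1}{3 \left(38 + E\right)}$ ($Q{\left(E \right)} = -3 + \frac{1}{3 \left(E + 38\right)} = -3 + \frac{1}{3 \left(38 + E\right)}$)
$\left(G{\left(-48,g \right)} + Q{\left(37 \right)}\right) \left(\left(-1020 + 1532\right) + 282\right) = \left(0 + \frac{-341 - 333}{3 \left(38 + 37\right)}\right) \left(\left(-1020 + 1532\right) + 282\right) = \left(0 + \frac{-341 - 333}{3 \cdot 75}\right) \left(512 + 282\right) = \left(0 + \frac{1}{3} \cdot \frac{1}{75} \left(-674\right)\right) 794 = \left(0 - \frac{674}{225}\right) 794 = \left(- \frac{674}{225}\right) 794 = - \frac{535156}{225}$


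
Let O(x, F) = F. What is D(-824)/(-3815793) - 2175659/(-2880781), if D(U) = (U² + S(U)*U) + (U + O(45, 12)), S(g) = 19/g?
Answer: 2116055893888/3664154658111 ≈ 0.57750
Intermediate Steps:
D(U) = 31 + U + U² (D(U) = (U² + (19/U)*U) + (U + 12) = (U² + 19) + (12 + U) = (19 + U²) + (12 + U) = 31 + U + U²)
D(-824)/(-3815793) - 2175659/(-2880781) = (31 - 824 + (-824)²)/(-3815793) - 2175659/(-2880781) = (31 - 824 + 678976)*(-1/3815793) - 2175659*(-1/2880781) = 678183*(-1/3815793) + 2175659/2880781 = -226061/1271931 + 2175659/2880781 = 2116055893888/3664154658111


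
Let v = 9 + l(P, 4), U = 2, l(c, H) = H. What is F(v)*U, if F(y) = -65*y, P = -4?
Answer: -1690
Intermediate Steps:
v = 13 (v = 9 + 4 = 13)
F(v)*U = -65*13*2 = -845*2 = -1690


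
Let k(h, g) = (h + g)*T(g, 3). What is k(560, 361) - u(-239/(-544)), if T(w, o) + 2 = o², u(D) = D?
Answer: 3506929/544 ≈ 6446.6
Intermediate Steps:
T(w, o) = -2 + o²
k(h, g) = 7*g + 7*h (k(h, g) = (h + g)*(-2 + 3²) = (g + h)*(-2 + 9) = (g + h)*7 = 7*g + 7*h)
k(560, 361) - u(-239/(-544)) = (7*361 + 7*560) - (-239)/(-544) = (2527 + 3920) - (-239)*(-1)/544 = 6447 - 1*239/544 = 6447 - 239/544 = 3506929/544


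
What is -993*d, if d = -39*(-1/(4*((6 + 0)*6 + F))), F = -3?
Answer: -12909/44 ≈ -293.39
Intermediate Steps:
d = 13/44 (d = -39*(-1/(4*((6 + 0)*6 - 3))) = -39*(-1/(4*(6*6 - 3))) = -39*(-1/(4*(36 - 3))) = -39/((-4*33)) = -39/(-132) = -39*(-1/132) = 13/44 ≈ 0.29545)
-993*d = -993*13/44 = -12909/44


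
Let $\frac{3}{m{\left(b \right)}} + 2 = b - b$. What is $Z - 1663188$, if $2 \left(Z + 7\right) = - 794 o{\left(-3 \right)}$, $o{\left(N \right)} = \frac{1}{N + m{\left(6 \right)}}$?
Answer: $- \frac{14967961}{9} \approx -1.6631 \cdot 10^{6}$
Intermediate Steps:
$m{\left(b \right)} = - \frac{3}{2}$ ($m{\left(b \right)} = \frac{3}{-2 + \left(b - b\right)} = \frac{3}{-2 + 0} = \frac{3}{-2} = 3 \left(- \frac{1}{2}\right) = - \frac{3}{2}$)
$o{\left(N \right)} = \frac{1}{- \frac{3}{2} + N}$ ($o{\left(N \right)} = \frac{1}{N - \frac{3}{2}} = \frac{1}{- \frac{3}{2} + N}$)
$Z = \frac{731}{9}$ ($Z = -7 + \frac{\left(-794\right) \frac{2}{-3 + 2 \left(-3\right)}}{2} = -7 + \frac{\left(-794\right) \frac{2}{-3 - 6}}{2} = -7 + \frac{\left(-794\right) \frac{2}{-9}}{2} = -7 + \frac{\left(-794\right) 2 \left(- \frac{1}{9}\right)}{2} = -7 + \frac{\left(-794\right) \left(- \frac{2}{9}\right)}{2} = -7 + \frac{1}{2} \cdot \frac{1588}{9} = -7 + \frac{794}{9} = \frac{731}{9} \approx 81.222$)
$Z - 1663188 = \frac{731}{9} - 1663188 = - \frac{14967961}{9}$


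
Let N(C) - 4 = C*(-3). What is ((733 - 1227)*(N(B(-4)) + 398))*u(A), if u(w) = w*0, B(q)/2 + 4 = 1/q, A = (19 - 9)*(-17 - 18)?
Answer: 0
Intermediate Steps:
A = -350 (A = 10*(-35) = -350)
B(q) = -8 + 2/q (B(q) = -8 + 2*(1/q) = -8 + 2/q)
N(C) = 4 - 3*C (N(C) = 4 + C*(-3) = 4 - 3*C)
u(w) = 0
((733 - 1227)*(N(B(-4)) + 398))*u(A) = ((733 - 1227)*((4 - 3*(-8 + 2/(-4))) + 398))*0 = -494*((4 - 3*(-8 + 2*(-¼))) + 398)*0 = -494*((4 - 3*(-8 - ½)) + 398)*0 = -494*((4 - 3*(-17/2)) + 398)*0 = -494*((4 + 51/2) + 398)*0 = -494*(59/2 + 398)*0 = -494*855/2*0 = -211185*0 = 0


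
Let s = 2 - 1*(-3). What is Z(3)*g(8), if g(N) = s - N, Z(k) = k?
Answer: -9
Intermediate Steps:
s = 5 (s = 2 + 3 = 5)
g(N) = 5 - N
Z(3)*g(8) = 3*(5 - 1*8) = 3*(5 - 8) = 3*(-3) = -9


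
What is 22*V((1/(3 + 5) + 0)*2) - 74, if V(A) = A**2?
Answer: -581/8 ≈ -72.625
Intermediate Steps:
22*V((1/(3 + 5) + 0)*2) - 74 = 22*((1/(3 + 5) + 0)*2)**2 - 74 = 22*((1/8 + 0)*2)**2 - 74 = 22*((1/8)*2)**2 - 74 = 22*(1/4)**2 - 74 = 22*(1/16) - 74 = 11/8 - 74 = -581/8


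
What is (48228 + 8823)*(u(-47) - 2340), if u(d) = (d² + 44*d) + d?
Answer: -128136546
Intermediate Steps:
u(d) = d² + 45*d
(48228 + 8823)*(u(-47) - 2340) = (48228 + 8823)*(-47*(45 - 47) - 2340) = 57051*(-47*(-2) - 2340) = 57051*(94 - 2340) = 57051*(-2246) = -128136546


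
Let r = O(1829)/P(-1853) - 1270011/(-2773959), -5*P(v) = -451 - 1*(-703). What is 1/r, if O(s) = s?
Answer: -233012556/8349270761 ≈ -0.027908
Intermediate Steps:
P(v) = -252/5 (P(v) = -(-451 - 1*(-703))/5 = -(-451 + 703)/5 = -⅕*252 = -252/5)
r = -8349270761/233012556 (r = 1829/(-252/5) - 1270011/(-2773959) = 1829*(-5/252) - 1270011*(-1/2773959) = -9145/252 + 423337/924653 = -8349270761/233012556 ≈ -35.832)
1/r = 1/(-8349270761/233012556) = -233012556/8349270761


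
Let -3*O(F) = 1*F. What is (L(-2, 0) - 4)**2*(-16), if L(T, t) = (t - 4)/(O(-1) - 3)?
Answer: -100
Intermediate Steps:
O(F) = -F/3
L(T, t) = 3/2 - 3*t/8 (L(T, t) = (t - 4)/(-1/3*(-1) - 3) = (-4 + t)/(1/3 - 3) = (-4 + t)/(-8/3) = (-4 + t)*(-3/8) = 3/2 - 3*t/8)
(L(-2, 0) - 4)**2*(-16) = ((3/2 - 3/8*0) - 4)**2*(-16) = ((3/2 + 0) - 4)**2*(-16) = (3/2 - 4)**2*(-16) = (-5/2)**2*(-16) = (25/4)*(-16) = -100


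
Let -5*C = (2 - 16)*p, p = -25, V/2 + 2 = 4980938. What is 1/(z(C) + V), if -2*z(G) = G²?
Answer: 1/9959422 ≈ 1.0041e-7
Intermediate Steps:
V = 9961872 (V = -4 + 2*4980938 = -4 + 9961876 = 9961872)
C = -70 (C = -(2 - 16)*(-25)/5 = -(-14)*(-25)/5 = -⅕*350 = -70)
z(G) = -G²/2
1/(z(C) + V) = 1/(-½*(-70)² + 9961872) = 1/(-½*4900 + 9961872) = 1/(-2450 + 9961872) = 1/9959422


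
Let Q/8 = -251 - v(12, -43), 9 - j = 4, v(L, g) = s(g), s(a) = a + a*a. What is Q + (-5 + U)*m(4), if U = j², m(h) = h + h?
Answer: -16296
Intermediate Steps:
m(h) = 2*h
s(a) = a + a²
v(L, g) = g*(1 + g)
j = 5 (j = 9 - 1*4 = 9 - 4 = 5)
Q = -16456 (Q = 8*(-251 - (-43)*(1 - 43)) = 8*(-251 - (-43)*(-42)) = 8*(-251 - 1*1806) = 8*(-251 - 1806) = 8*(-2057) = -16456)
U = 25 (U = 5² = 25)
Q + (-5 + U)*m(4) = -16456 + (-5 + 25)*(2*4) = -16456 + 20*8 = -16456 + 160 = -16296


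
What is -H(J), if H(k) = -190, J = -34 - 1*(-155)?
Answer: 190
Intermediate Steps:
J = 121 (J = -34 + 155 = 121)
-H(J) = -1*(-190) = 190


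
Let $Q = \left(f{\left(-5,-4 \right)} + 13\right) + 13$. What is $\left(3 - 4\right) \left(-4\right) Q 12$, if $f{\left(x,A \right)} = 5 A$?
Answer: $288$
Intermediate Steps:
$Q = 6$ ($Q = \left(5 \left(-4\right) + 13\right) + 13 = \left(-20 + 13\right) + 13 = -7 + 13 = 6$)
$\left(3 - 4\right) \left(-4\right) Q 12 = \left(3 - 4\right) \left(-4\right) 6 \cdot 12 = \left(-1\right) \left(-4\right) 6 \cdot 12 = 4 \cdot 6 \cdot 12 = 24 \cdot 12 = 288$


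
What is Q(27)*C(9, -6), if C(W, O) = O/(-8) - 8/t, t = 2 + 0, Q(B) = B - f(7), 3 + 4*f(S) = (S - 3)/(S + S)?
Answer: -10075/112 ≈ -89.955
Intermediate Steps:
f(S) = -3/4 + (-3 + S)/(8*S) (f(S) = -3/4 + ((S - 3)/(S + S))/4 = -3/4 + ((-3 + S)/((2*S)))/4 = -3/4 + ((-3 + S)*(1/(2*S)))/4 = -3/4 + ((-3 + S)/(2*S))/4 = -3/4 + (-3 + S)/(8*S))
Q(B) = 19/28 + B (Q(B) = B - (-3 - 5*7)/(8*7) = B - (-3 - 35)/(8*7) = B - (-38)/(8*7) = B - 1*(-19/28) = B + 19/28 = 19/28 + B)
t = 2
C(W, O) = -4 - O/8 (C(W, O) = O/(-8) - 8/2 = O*(-1/8) - 8*1/2 = -O/8 - 4 = -4 - O/8)
Q(27)*C(9, -6) = (19/28 + 27)*(-4 - 1/8*(-6)) = 775*(-4 + 3/4)/28 = (775/28)*(-13/4) = -10075/112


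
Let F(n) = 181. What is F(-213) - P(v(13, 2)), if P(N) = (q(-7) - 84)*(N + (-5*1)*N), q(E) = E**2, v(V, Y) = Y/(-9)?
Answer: 1909/9 ≈ 212.11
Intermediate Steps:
v(V, Y) = -Y/9 (v(V, Y) = Y*(-1/9) = -Y/9)
P(N) = 140*N (P(N) = ((-7)**2 - 84)*(N + (-5*1)*N) = (49 - 84)*(N - 5*N) = -(-140)*N = 140*N)
F(-213) - P(v(13, 2)) = 181 - 140*(-1/9*2) = 181 - 140*(-2)/9 = 181 - 1*(-280/9) = 181 + 280/9 = 1909/9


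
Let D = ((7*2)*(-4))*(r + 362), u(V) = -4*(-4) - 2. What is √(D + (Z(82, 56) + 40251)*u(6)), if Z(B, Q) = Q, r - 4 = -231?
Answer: 7*√11362 ≈ 746.15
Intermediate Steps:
r = -227 (r = 4 - 231 = -227)
u(V) = 14 (u(V) = 16 - 2 = 14)
D = -7560 (D = ((7*2)*(-4))*(-227 + 362) = (14*(-4))*135 = -56*135 = -7560)
√(D + (Z(82, 56) + 40251)*u(6)) = √(-7560 + (56 + 40251)*14) = √(-7560 + 40307*14) = √(-7560 + 564298) = √556738 = 7*√11362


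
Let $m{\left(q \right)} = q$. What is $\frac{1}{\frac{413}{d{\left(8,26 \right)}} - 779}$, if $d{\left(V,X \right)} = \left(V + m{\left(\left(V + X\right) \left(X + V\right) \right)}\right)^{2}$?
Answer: $- \frac{1354896}{1055463571} \approx -0.0012837$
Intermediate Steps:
$d{\left(V,X \right)} = \left(V + \left(V + X\right)^{2}\right)^{2}$ ($d{\left(V,X \right)} = \left(V + \left(V + X\right) \left(X + V\right)\right)^{2} = \left(V + \left(V + X\right) \left(V + X\right)\right)^{2} = \left(V + \left(V + X\right)^{2}\right)^{2}$)
$\frac{1}{\frac{413}{d{\left(8,26 \right)}} - 779} = \frac{1}{\frac{413}{\left(8 + 8^{2} + 26^{2} + 2 \cdot 8 \cdot 26\right)^{2}} - 779} = \frac{1}{\frac{413}{\left(8 + 64 + 676 + 416\right)^{2}} - 779} = \frac{1}{\frac{413}{1164^{2}} - 779} = \frac{1}{\frac{413}{1354896} - 779} = \frac{1}{- \frac{1055463571}{1354896}} = - \frac{1354896}{1055463571}$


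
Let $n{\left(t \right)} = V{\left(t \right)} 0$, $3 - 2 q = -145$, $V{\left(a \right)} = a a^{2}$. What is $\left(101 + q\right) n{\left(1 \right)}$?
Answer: $0$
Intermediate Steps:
$V{\left(a \right)} = a^{3}$
$q = 74$ ($q = \frac{3}{2} - - \frac{145}{2} = \frac{3}{2} + \frac{145}{2} = 74$)
$n{\left(t \right)} = 0$ ($n{\left(t \right)} = t^{3} \cdot 0 = 0$)
$\left(101 + q\right) n{\left(1 \right)} = \left(101 + 74\right) 0 = 175 \cdot 0 = 0$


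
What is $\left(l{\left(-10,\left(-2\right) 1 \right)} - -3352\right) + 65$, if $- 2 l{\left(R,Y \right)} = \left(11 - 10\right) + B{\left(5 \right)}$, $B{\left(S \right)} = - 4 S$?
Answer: $\frac{6853}{2} \approx 3426.5$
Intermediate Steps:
$l{\left(R,Y \right)} = \frac{19}{2}$ ($l{\left(R,Y \right)} = - \frac{\left(11 - 10\right) - 20}{2} = - \frac{1 - 20}{2} = \left(- \frac{1}{2}\right) \left(-19\right) = \frac{19}{2}$)
$\left(l{\left(-10,\left(-2\right) 1 \right)} - -3352\right) + 65 = \left(\frac{19}{2} - -3352\right) + 65 = \left(\frac{19}{2} + 3352\right) + 65 = \frac{6723}{2} + 65 = \frac{6853}{2}$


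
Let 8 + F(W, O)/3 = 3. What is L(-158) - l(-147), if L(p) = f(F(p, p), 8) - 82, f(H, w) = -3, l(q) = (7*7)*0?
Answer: -85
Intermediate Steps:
F(W, O) = -15 (F(W, O) = -24 + 3*3 = -24 + 9 = -15)
l(q) = 0 (l(q) = 49*0 = 0)
L(p) = -85 (L(p) = -3 - 82 = -85)
L(-158) - l(-147) = -85 - 1*0 = -85 + 0 = -85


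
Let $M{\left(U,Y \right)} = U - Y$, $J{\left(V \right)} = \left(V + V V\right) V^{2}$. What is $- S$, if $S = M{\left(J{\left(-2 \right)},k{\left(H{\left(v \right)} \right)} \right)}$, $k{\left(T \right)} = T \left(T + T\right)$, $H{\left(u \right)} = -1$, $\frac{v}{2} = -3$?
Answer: $-6$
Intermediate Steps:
$v = -6$ ($v = 2 \left(-3\right) = -6$)
$k{\left(T \right)} = 2 T^{2}$ ($k{\left(T \right)} = T 2 T = 2 T^{2}$)
$J{\left(V \right)} = V^{2} \left(V + V^{2}\right)$ ($J{\left(V \right)} = \left(V + V^{2}\right) V^{2} = V^{2} \left(V + V^{2}\right)$)
$S = 6$ ($S = \left(-2\right)^{3} \left(1 - 2\right) - 2 \left(-1\right)^{2} = \left(-8\right) \left(-1\right) - 2 \cdot 1 = 8 - 2 = 6$)
$- S = \left(-1\right) 6 = -6$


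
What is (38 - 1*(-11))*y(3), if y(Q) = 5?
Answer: 245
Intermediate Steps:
(38 - 1*(-11))*y(3) = (38 - 1*(-11))*5 = (38 + 11)*5 = 49*5 = 245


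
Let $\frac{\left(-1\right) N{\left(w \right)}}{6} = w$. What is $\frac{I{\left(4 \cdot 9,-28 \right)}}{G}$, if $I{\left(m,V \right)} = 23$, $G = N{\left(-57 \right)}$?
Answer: $\frac{23}{342} \approx 0.067251$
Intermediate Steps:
$N{\left(w \right)} = - 6 w$
$G = 342$ ($G = \left(-6\right) \left(-57\right) = 342$)
$\frac{I{\left(4 \cdot 9,-28 \right)}}{G} = \frac{23}{342}$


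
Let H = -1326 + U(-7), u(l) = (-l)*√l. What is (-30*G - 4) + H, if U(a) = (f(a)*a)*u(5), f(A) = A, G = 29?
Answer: -2200 - 245*√5 ≈ -2747.8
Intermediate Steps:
u(l) = -l^(3/2)
U(a) = -5*√5*a² (U(a) = (a*a)*(-5^(3/2)) = a²*(-5*√5) = -5*√5*a²)
H = -1326 - 245*√5 (H = -1326 - 5*√5*(-7)² = -1326 - 5*√5*49 = -1326 - 245*√5 ≈ -1873.8)
(-30*G - 4) + H = (-30*29 - 4) + (-1326 - 245*√5) = (-870 - 4) + (-1326 - 245*√5) = -874 + (-1326 - 245*√5) = -2200 - 245*√5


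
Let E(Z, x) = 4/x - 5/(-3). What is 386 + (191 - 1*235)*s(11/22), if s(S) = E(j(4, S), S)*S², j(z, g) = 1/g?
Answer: 839/3 ≈ 279.67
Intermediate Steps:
E(Z, x) = 5/3 + 4/x (E(Z, x) = 4/x - 5*(-⅓) = 4/x + 5/3 = 5/3 + 4/x)
s(S) = S²*(5/3 + 4/S) (s(S) = (5/3 + 4/S)*S² = S²*(5/3 + 4/S))
386 + (191 - 1*235)*s(11/22) = 386 + (191 - 1*235)*((11/22)*(12 + 5*(11/22))/3) = 386 + (191 - 235)*((11*(1/22))*(12 + 5*(11*(1/22)))/3) = 386 - 44*(12 + 5*(½))/(3*2) = 386 - 44*(12 + 5/2)/(3*2) = 386 - 44*29/(3*2*2) = 386 - 44*29/12 = 386 - 319/3 = 839/3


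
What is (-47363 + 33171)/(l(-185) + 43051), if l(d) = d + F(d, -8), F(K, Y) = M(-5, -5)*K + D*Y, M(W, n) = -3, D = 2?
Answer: -14192/43405 ≈ -0.32697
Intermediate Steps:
F(K, Y) = -3*K + 2*Y
l(d) = -16 - 2*d (l(d) = d + (-3*d + 2*(-8)) = d + (-3*d - 16) = d + (-16 - 3*d) = -16 - 2*d)
(-47363 + 33171)/(l(-185) + 43051) = (-47363 + 33171)/((-16 - 2*(-185)) + 43051) = -14192/((-16 + 370) + 43051) = -14192/(354 + 43051) = -14192/43405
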